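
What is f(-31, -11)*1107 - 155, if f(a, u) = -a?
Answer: 34162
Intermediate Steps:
f(-31, -11)*1107 - 155 = -1*(-31)*1107 - 155 = 31*1107 - 155 = 34317 - 155 = 34162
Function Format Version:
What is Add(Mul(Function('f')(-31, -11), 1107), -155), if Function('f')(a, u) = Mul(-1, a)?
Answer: 34162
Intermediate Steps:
Add(Mul(Function('f')(-31, -11), 1107), -155) = Add(Mul(Mul(-1, -31), 1107), -155) = Add(Mul(31, 1107), -155) = Add(34317, -155) = 34162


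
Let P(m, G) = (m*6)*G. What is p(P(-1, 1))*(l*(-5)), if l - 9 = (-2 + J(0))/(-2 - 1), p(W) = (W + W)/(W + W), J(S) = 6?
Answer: -115/3 ≈ -38.333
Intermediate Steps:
P(m, G) = 6*G*m (P(m, G) = (6*m)*G = 6*G*m)
p(W) = 1 (p(W) = (2*W)/((2*W)) = (2*W)*(1/(2*W)) = 1)
l = 23/3 (l = 9 + (-2 + 6)/(-2 - 1) = 9 + 4/(-3) = 9 + 4*(-⅓) = 9 - 4/3 = 23/3 ≈ 7.6667)
p(P(-1, 1))*(l*(-5)) = 1*((23/3)*(-5)) = 1*(-115/3) = -115/3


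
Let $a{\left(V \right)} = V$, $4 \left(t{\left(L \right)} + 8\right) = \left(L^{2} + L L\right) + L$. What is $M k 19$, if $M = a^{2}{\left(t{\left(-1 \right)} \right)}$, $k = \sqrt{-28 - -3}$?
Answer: $\frac{91295 i}{16} \approx 5705.9 i$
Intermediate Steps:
$t{\left(L \right)} = -8 + \frac{L^{2}}{2} + \frac{L}{4}$ ($t{\left(L \right)} = -8 + \frac{\left(L^{2} + L L\right) + L}{4} = -8 + \frac{\left(L^{2} + L^{2}\right) + L}{4} = -8 + \frac{2 L^{2} + L}{4} = -8 + \frac{L + 2 L^{2}}{4} = -8 + \left(\frac{L^{2}}{2} + \frac{L}{4}\right) = -8 + \frac{L^{2}}{2} + \frac{L}{4}$)
$k = 5 i$ ($k = \sqrt{-28 + \left(-5 + 8\right)} = \sqrt{-28 + 3} = \sqrt{-25} = 5 i \approx 5.0 i$)
$M = \frac{961}{16}$ ($M = \left(-8 + \frac{\left(-1\right)^{2}}{2} + \frac{1}{4} \left(-1\right)\right)^{2} = \left(-8 + \frac{1}{2} \cdot 1 - \frac{1}{4}\right)^{2} = \left(-8 + \frac{1}{2} - \frac{1}{4}\right)^{2} = \left(- \frac{31}{4}\right)^{2} = \frac{961}{16} \approx 60.063$)
$M k 19 = \frac{961 \cdot 5 i}{16} \cdot 19 = \frac{4805 i}{16} \cdot 19 = \frac{91295 i}{16}$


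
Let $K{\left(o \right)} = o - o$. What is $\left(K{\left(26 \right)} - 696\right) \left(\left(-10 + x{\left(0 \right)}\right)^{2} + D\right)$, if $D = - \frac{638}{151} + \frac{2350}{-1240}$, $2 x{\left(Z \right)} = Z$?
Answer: $- \frac{305857722}{4681} \approx -65340.0$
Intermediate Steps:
$x{\left(Z \right)} = \frac{Z}{2}$
$K{\left(o \right)} = 0$
$D = - \frac{114597}{18724}$ ($D = \left(-638\right) \frac{1}{151} + 2350 \left(- \frac{1}{1240}\right) = - \frac{638}{151} - \frac{235}{124} = - \frac{114597}{18724} \approx -6.1203$)
$\left(K{\left(26 \right)} - 696\right) \left(\left(-10 + x{\left(0 \right)}\right)^{2} + D\right) = \left(0 - 696\right) \left(\left(-10 + \frac{1}{2} \cdot 0\right)^{2} - \frac{114597}{18724}\right) = - 696 \left(\left(-10 + 0\right)^{2} - \frac{114597}{18724}\right) = - 696 \left(\left(-10\right)^{2} - \frac{114597}{18724}\right) = - 696 \left(100 - \frac{114597}{18724}\right) = \left(-696\right) \frac{1757803}{18724} = - \frac{305857722}{4681}$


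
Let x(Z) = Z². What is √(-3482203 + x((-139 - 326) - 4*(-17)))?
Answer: I*√3324594 ≈ 1823.3*I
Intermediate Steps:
√(-3482203 + x((-139 - 326) - 4*(-17))) = √(-3482203 + ((-139 - 326) - 4*(-17))²) = √(-3482203 + (-465 + 68)²) = √(-3482203 + (-397)²) = √(-3482203 + 157609) = √(-3324594) = I*√3324594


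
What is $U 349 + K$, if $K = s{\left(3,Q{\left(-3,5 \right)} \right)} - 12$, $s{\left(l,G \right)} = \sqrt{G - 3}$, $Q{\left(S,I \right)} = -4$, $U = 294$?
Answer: $102594 + i \sqrt{7} \approx 1.0259 \cdot 10^{5} + 2.6458 i$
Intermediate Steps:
$s{\left(l,G \right)} = \sqrt{-3 + G}$
$K = -12 + i \sqrt{7}$ ($K = \sqrt{-3 - 4} - 12 = \sqrt{-7} - 12 = i \sqrt{7} - 12 = -12 + i \sqrt{7} \approx -12.0 + 2.6458 i$)
$U 349 + K = 294 \cdot 349 - \left(12 - i \sqrt{7}\right) = 102606 - \left(12 - i \sqrt{7}\right) = 102594 + i \sqrt{7}$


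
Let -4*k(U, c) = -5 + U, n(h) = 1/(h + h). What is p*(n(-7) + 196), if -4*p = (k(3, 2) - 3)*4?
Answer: 13715/28 ≈ 489.82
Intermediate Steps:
n(h) = 1/(2*h)
k(U, c) = 5/4 - U/4 (k(U, c) = -(-5 + U)/4 = 5/4 - U/4)
p = 5/2 (p = -((5/4 - ¼*3) - 3)*4/4 = -((5/4 - ¾) - 3)*4/4 = -(½ - 3)*4/4 = -(-5)*4/8 = -¼*(-10) = 5/2 ≈ 2.5000)
p*(n(-7) + 196) = 5*((½)/(-7) + 196)/2 = 5*((½)*(-⅐) + 196)/2 = 5*(-1/14 + 196)/2 = (5/2)*(2743/14) = 13715/28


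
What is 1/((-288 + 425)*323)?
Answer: 1/44251 ≈ 2.2598e-5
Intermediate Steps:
1/((-288 + 425)*323) = 1/(137*323) = 1/44251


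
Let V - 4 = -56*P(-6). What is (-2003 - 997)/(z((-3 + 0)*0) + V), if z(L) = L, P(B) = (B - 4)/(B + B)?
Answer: 1125/16 ≈ 70.313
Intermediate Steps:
P(B) = (-4 + B)/(2*B) (P(B) = (-4 + B)/((2*B)) = (-4 + B)*(1/(2*B)) = (-4 + B)/(2*B))
V = -128/3 (V = 4 - 28*(-4 - 6)/(-6) = 4 - 28*(-1)*(-10)/6 = 4 - 56*5/6 = 4 - 140/3 = -128/3 ≈ -42.667)
(-2003 - 997)/(z((-3 + 0)*0) + V) = (-2003 - 997)/((-3 + 0)*0 - 128/3) = -3000/(-3*0 - 128/3) = -3000/(0 - 128/3) = -3000/(-128/3) = -3000*(-3/128) = 1125/16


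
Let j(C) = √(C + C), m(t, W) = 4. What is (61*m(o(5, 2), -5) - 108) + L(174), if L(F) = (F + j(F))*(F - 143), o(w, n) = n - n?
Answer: 5530 + 62*√87 ≈ 6108.3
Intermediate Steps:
o(w, n) = 0
j(C) = √2*√C (j(C) = √(2*C) = √2*√C)
L(F) = (-143 + F)*(F + √2*√F) (L(F) = (F + √2*√F)*(F - 143) = (F + √2*√F)*(-143 + F) = (-143 + F)*(F + √2*√F))
(61*m(o(5, 2), -5) - 108) + L(174) = (61*4 - 108) + (174² - 143*174 + √2*174^(3/2) - 143*√2*√174) = (244 - 108) + (30276 - 24882 + √2*(174*√174) - 286*√87) = 136 + (30276 - 24882 + 348*√87 - 286*√87) = 136 + (5394 + 62*√87) = 5530 + 62*√87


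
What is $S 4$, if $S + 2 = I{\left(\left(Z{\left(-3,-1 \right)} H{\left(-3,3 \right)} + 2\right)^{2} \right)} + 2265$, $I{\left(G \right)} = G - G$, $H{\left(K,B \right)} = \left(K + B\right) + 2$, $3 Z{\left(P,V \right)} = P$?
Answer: $9052$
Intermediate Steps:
$Z{\left(P,V \right)} = \frac{P}{3}$
$H{\left(K,B \right)} = 2 + B + K$ ($H{\left(K,B \right)} = \left(B + K\right) + 2 = 2 + B + K$)
$I{\left(G \right)} = 0$
$S = 2263$ ($S = -2 + \left(0 + 2265\right) = -2 + 2265 = 2263$)
$S 4 = 2263 \cdot 4 = 9052$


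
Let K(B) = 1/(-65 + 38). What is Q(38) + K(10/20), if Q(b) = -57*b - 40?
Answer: -59563/27 ≈ -2206.0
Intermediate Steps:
Q(b) = -40 - 57*b
K(B) = -1/27 (K(B) = 1/(-27) = -1/27)
Q(38) + K(10/20) = (-40 - 57*38) - 1/27 = (-40 - 2166) - 1/27 = -2206 - 1/27 = -59563/27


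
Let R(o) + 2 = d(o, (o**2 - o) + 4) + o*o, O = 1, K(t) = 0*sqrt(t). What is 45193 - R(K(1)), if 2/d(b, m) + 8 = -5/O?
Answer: 587537/13 ≈ 45195.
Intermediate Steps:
K(t) = 0
d(b, m) = -2/13 (d(b, m) = 2/(-8 - 5/1) = 2/(-8 - 5*1) = 2/(-8 - 5) = 2/(-13) = 2*(-1/13) = -2/13)
R(o) = -28/13 + o**2 (R(o) = -2 + (-2/13 + o*o) = -2 + (-2/13 + o**2) = -28/13 + o**2)
45193 - R(K(1)) = 45193 - (-28/13 + 0**2) = 45193 - (-28/13 + 0) = 45193 - 1*(-28/13) = 45193 + 28/13 = 587537/13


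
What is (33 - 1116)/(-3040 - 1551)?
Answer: 1083/4591 ≈ 0.23590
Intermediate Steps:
(33 - 1116)/(-3040 - 1551) = -1083/(-4591) = -1083*(-1/4591) = 1083/4591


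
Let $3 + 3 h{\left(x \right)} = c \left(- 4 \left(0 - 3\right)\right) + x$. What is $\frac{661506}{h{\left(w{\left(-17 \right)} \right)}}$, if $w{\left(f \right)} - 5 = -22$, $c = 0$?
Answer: $- \frac{992259}{10} \approx -99226.0$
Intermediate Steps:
$w{\left(f \right)} = -17$ ($w{\left(f \right)} = 5 - 22 = -17$)
$h{\left(x \right)} = -1 + \frac{x}{3}$ ($h{\left(x \right)} = -1 + \frac{0 \left(- 4 \left(0 - 3\right)\right) + x}{3} = -1 + \frac{0 \left(\left(-4\right) \left(-3\right)\right) + x}{3} = -1 + \frac{0 \cdot 12 + x}{3} = -1 + \frac{0 + x}{3} = -1 + \frac{x}{3}$)
$\frac{661506}{h{\left(w{\left(-17 \right)} \right)}} = \frac{661506}{-1 + \frac{1}{3} \left(-17\right)} = \frac{661506}{-1 - \frac{17}{3}} = \frac{661506}{- \frac{20}{3}} = 661506 \left(- \frac{3}{20}\right) = - \frac{992259}{10}$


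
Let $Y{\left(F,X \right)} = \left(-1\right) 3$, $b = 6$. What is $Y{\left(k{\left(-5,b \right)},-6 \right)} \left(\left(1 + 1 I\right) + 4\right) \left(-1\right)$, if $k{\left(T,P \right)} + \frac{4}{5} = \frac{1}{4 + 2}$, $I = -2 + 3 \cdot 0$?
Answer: $9$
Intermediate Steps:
$I = -2$ ($I = -2 + 0 = -2$)
$k{\left(T,P \right)} = - \frac{19}{30}$ ($k{\left(T,P \right)} = - \frac{4}{5} + \frac{1}{4 + 2} = - \frac{4}{5} + \frac{1}{6} = - \frac{19}{30}$)
$Y{\left(F,X \right)} = -3$
$Y{\left(k{\left(-5,b \right)},-6 \right)} \left(\left(1 + 1 I\right) + 4\right) \left(-1\right) = - 3 \left(\left(1 + 1 \left(-2\right)\right) + 4\right) \left(-1\right) = - 3 \left(\left(1 - 2\right) + 4\right) \left(-1\right) = - 3 \left(-1 + 4\right) \left(-1\right) = - 3 \cdot 3 \left(-1\right) = \left(-3\right) \left(-3\right) = 9$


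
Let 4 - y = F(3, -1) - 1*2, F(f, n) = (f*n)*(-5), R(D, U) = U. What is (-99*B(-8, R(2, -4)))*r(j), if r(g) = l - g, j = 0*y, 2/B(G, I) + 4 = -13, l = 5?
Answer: 990/17 ≈ 58.235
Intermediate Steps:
F(f, n) = -5*f*n
y = -9 (y = 4 - (-5*3*(-1) - 1*2) = 4 - (15 - 2) = 4 - 1*13 = 4 - 13 = -9)
B(G, I) = -2/17 (B(G, I) = 2/(-4 - 13) = 2/(-17) = 2*(-1/17) = -2/17)
j = 0 (j = 0*(-9) = 0)
r(g) = 5 - g
(-99*B(-8, R(2, -4)))*r(j) = (-99*(-2/17))*(5 - 1*0) = 198*(5 + 0)/17 = (198/17)*5 = 990/17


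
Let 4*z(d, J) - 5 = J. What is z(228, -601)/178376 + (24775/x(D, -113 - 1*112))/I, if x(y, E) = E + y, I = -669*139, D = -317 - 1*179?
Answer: -5570664739/11959488446136 ≈ -0.00046579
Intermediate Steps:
z(d, J) = 5/4 + J/4
D = -496 (D = -317 - 179 = -496)
I = -92991
z(228, -601)/178376 + (24775/x(D, -113 - 1*112))/I = (5/4 + (¼)*(-601))/178376 + (24775/((-113 - 1*112) - 496))/(-92991) = (5/4 - 601/4)*(1/178376) + (24775/((-113 - 112) - 496))*(-1/92991) = -149*1/178376 + (24775/(-225 - 496))*(-1/92991) = -149/178376 + (24775/(-721))*(-1/92991) = -149/178376 + (24775*(-1/721))*(-1/92991) = -149/178376 - 24775/721*(-1/92991) = -149/178376 + 24775/67046511 = -5570664739/11959488446136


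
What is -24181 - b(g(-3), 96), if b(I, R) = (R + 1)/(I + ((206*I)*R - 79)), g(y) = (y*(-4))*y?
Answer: -17218105134/712051 ≈ -24181.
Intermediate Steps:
g(y) = -4*y² (g(y) = (-4*y)*y = -4*y²)
b(I, R) = (1 + R)/(-79 + I + 206*I*R) (b(I, R) = (1 + R)/(I + (206*I*R - 79)) = (1 + R)/(I + (-79 + 206*I*R)) = (1 + R)/(-79 + I + 206*I*R))
-24181 - b(g(-3), 96) = -24181 - (1 + 96)/(-79 - 4*(-3)² + 206*(-4*(-3)²)*96) = -24181 - 97/(-79 - 4*9 + 206*(-4*9)*96) = -24181 - 97/(-79 - 36 + 206*(-36)*96) = -24181 - 97/(-79 - 36 - 711936) = -24181 - 97/(-712051) = -24181 - (-1)*97/712051 = -24181 - 1*(-97/712051) = -24181 + 97/712051 = -17218105134/712051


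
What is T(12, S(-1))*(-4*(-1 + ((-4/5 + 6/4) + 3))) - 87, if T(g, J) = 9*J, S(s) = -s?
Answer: -921/5 ≈ -184.20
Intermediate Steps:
T(12, S(-1))*(-4*(-1 + ((-4/5 + 6/4) + 3))) - 87 = (9*(-1*(-1)))*(-4*(-1 + ((-4/5 + 6/4) + 3))) - 87 = (9*1)*(-4*(-1 + ((-4*⅕ + 6*(¼)) + 3))) - 87 = 9*(-4*(-1 + ((-⅘ + 3/2) + 3))) - 87 = 9*(-4*(-1 + (7/10 + 3))) - 87 = 9*(-4*(-1 + 37/10)) - 87 = 9*(-4*27/10) - 87 = 9*(-54/5) - 87 = -486/5 - 87 = -921/5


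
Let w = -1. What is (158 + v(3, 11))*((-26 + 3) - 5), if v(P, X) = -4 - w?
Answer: -4340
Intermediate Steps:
v(P, X) = -3 (v(P, X) = -4 - 1*(-1) = -4 + 1 = -3)
(158 + v(3, 11))*((-26 + 3) - 5) = (158 - 3)*((-26 + 3) - 5) = 155*(-23 - 5) = 155*(-28) = -4340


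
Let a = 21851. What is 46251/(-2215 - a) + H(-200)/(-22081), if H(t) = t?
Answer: -112939459/59044594 ≈ -1.9128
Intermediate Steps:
46251/(-2215 - a) + H(-200)/(-22081) = 46251/(-2215 - 1*21851) - 200/(-22081) = 46251/(-2215 - 21851) - 200*(-1/22081) = 46251/(-24066) + 200/22081 = 46251*(-1/24066) + 200/22081 = -5139/2674 + 200/22081 = -112939459/59044594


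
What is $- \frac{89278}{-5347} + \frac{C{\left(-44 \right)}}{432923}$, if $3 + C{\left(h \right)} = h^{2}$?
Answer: $\frac{38660835345}{2314839281} \approx 16.701$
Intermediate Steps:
$C{\left(h \right)} = -3 + h^{2}$
$- \frac{89278}{-5347} + \frac{C{\left(-44 \right)}}{432923} = - \frac{89278}{-5347} + \frac{-3 + \left(-44\right)^{2}}{432923} = \left(-89278\right) \left(- \frac{1}{5347}\right) + \left(-3 + 1936\right) \frac{1}{432923} = \frac{89278}{5347} + 1933 \cdot \frac{1}{432923} = \frac{89278}{5347} + \frac{1933}{432923} = \frac{38660835345}{2314839281}$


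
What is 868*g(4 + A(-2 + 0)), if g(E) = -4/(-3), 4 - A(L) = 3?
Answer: 3472/3 ≈ 1157.3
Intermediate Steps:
A(L) = 1 (A(L) = 4 - 1*3 = 4 - 3 = 1)
g(E) = 4/3 (g(E) = -4*(-⅓) = 4/3)
868*g(4 + A(-2 + 0)) = 868*(4/3) = 3472/3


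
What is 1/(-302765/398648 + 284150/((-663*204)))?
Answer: -13479484824/38556350245 ≈ -0.34960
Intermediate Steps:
1/(-302765/398648 + 284150/((-663*204))) = 1/(-302765*1/398648 + 284150/(-135252)) = 1/(-302765/398648 + 284150*(-1/135252)) = 1/(-302765/398648 - 142075/67626) = 1/(-38556350245/13479484824) = -13479484824/38556350245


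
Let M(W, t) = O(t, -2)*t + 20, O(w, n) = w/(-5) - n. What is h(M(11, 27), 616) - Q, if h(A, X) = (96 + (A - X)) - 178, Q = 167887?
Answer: -843284/5 ≈ -1.6866e+5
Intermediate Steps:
O(w, n) = -n - w/5 (O(w, n) = w*(-⅕) - n = -w/5 - n = -n - w/5)
M(W, t) = 20 + t*(2 - t/5) (M(W, t) = (-1*(-2) - t/5)*t + 20 = (2 - t/5)*t + 20 = t*(2 - t/5) + 20 = 20 + t*(2 - t/5))
h(A, X) = -82 + A - X (h(A, X) = (96 + A - X) - 178 = -82 + A - X)
h(M(11, 27), 616) - Q = (-82 + (20 - ⅕*27*(-10 + 27)) - 1*616) - 1*167887 = (-82 + (20 - ⅕*27*17) - 616) - 167887 = (-82 + (20 - 459/5) - 616) - 167887 = (-82 - 359/5 - 616) - 167887 = -3849/5 - 167887 = -843284/5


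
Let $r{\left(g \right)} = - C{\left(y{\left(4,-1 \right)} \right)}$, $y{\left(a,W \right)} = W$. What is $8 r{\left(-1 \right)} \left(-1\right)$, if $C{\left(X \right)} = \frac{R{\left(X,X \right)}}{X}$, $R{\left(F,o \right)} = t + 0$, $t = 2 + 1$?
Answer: $-24$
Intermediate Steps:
$t = 3$
$R{\left(F,o \right)} = 3$ ($R{\left(F,o \right)} = 3 + 0 = 3$)
$C{\left(X \right)} = \frac{3}{X}$
$r{\left(g \right)} = 3$ ($r{\left(g \right)} = - \frac{3}{-1} = - 3 \left(-1\right) = \left(-1\right) \left(-3\right) = 3$)
$8 r{\left(-1 \right)} \left(-1\right) = 8 \cdot 3 \left(-1\right) = 24 \left(-1\right) = -24$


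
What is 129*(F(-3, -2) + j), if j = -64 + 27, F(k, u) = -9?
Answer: -5934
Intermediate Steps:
j = -37
129*(F(-3, -2) + j) = 129*(-9 - 37) = 129*(-46) = -5934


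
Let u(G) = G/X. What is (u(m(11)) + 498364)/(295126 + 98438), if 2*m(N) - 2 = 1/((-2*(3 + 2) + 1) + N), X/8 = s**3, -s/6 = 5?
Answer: 86117299199/68007859200 ≈ 1.2663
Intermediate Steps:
s = -30 (s = -6*5 = -30)
X = -216000 (X = 8*(-30)**3 = 8*(-27000) = -216000)
m(N) = 1 + 1/(2*(-9 + N)) (m(N) = 1 + 1/(2*((-2*(3 + 2) + 1) + N)) = 1 + 1/(2*((-2*5 + 1) + N)) = 1 + 1/(2*((-10 + 1) + N)) = 1 + 1/(2*(-9 + N)))
u(G) = -G/216000 (u(G) = G/(-216000) = G*(-1/216000) = -G/216000)
(u(m(11)) + 498364)/(295126 + 98438) = (-(-17/2 + 11)/(216000*(-9 + 11)) + 498364)/(295126 + 98438) = (-5/(216000*2*2) + 498364)/393564 = (-5/(432000*2) + 498364)*(1/393564) = (-1/216000*5/4 + 498364)*(1/393564) = (-1/172800 + 498364)*(1/393564) = (86117299199/172800)*(1/393564) = 86117299199/68007859200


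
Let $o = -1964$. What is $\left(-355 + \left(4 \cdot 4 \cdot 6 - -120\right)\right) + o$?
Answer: $-2103$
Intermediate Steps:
$\left(-355 + \left(4 \cdot 4 \cdot 6 - -120\right)\right) + o = \left(-355 + \left(4 \cdot 4 \cdot 6 - -120\right)\right) - 1964 = \left(-355 + \left(16 \cdot 6 + 120\right)\right) - 1964 = \left(-355 + \left(96 + 120\right)\right) - 1964 = \left(-355 + 216\right) - 1964 = -139 - 1964 = -2103$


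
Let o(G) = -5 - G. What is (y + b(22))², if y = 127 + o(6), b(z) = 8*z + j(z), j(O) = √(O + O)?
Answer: 85308 + 1168*√11 ≈ 89182.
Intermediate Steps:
j(O) = √2*√O (j(O) = √(2*O) = √2*√O)
b(z) = 8*z + √2*√z
y = 116 (y = 127 + (-5 - 1*6) = 127 + (-5 - 6) = 127 - 11 = 116)
(y + b(22))² = (116 + (8*22 + √2*√22))² = (116 + (176 + 2*√11))² = (292 + 2*√11)²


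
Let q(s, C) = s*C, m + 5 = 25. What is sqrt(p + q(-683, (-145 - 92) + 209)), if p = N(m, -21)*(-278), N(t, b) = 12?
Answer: 2*sqrt(3947) ≈ 125.65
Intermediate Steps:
m = 20 (m = -5 + 25 = 20)
q(s, C) = C*s
p = -3336 (p = 12*(-278) = -3336)
sqrt(p + q(-683, (-145 - 92) + 209)) = sqrt(-3336 + ((-145 - 92) + 209)*(-683)) = sqrt(-3336 + (-237 + 209)*(-683)) = sqrt(-3336 - 28*(-683)) = sqrt(-3336 + 19124) = sqrt(15788) = 2*sqrt(3947)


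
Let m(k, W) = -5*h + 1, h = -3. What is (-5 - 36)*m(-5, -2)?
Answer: -656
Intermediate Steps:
m(k, W) = 16 (m(k, W) = -5*(-3) + 1 = 15 + 1 = 16)
(-5 - 36)*m(-5, -2) = (-5 - 36)*16 = -41*16 = -656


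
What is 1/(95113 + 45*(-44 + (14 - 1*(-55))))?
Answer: 1/96238 ≈ 1.0391e-5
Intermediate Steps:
1/(95113 + 45*(-44 + (14 - 1*(-55)))) = 1/(95113 + 45*(-44 + (14 + 55))) = 1/(95113 + 45*(-44 + 69)) = 1/(95113 + 45*25) = 1/(95113 + 1125) = 1/96238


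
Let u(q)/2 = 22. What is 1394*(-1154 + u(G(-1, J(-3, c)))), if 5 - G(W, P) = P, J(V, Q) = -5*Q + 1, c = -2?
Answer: -1547340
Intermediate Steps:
J(V, Q) = 1 - 5*Q
G(W, P) = 5 - P
u(q) = 44 (u(q) = 2*22 = 44)
1394*(-1154 + u(G(-1, J(-3, c)))) = 1394*(-1154 + 44) = 1394*(-1110) = -1547340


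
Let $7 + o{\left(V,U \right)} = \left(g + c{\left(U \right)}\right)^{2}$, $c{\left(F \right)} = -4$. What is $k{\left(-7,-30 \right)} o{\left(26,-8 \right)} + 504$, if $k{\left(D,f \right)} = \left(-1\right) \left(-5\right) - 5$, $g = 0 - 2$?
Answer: $504$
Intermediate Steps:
$g = -2$ ($g = 0 - 2 = -2$)
$o{\left(V,U \right)} = 29$ ($o{\left(V,U \right)} = -7 + \left(-2 - 4\right)^{2} = -7 + \left(-6\right)^{2} = -7 + 36 = 29$)
$k{\left(D,f \right)} = 0$ ($k{\left(D,f \right)} = 5 - 5 = 0$)
$k{\left(-7,-30 \right)} o{\left(26,-8 \right)} + 504 = 0 \cdot 29 + 504 = 0 + 504 = 504$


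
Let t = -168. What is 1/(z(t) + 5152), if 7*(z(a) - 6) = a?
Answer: 1/5134 ≈ 0.00019478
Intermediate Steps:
z(a) = 6 + a/7
1/(z(t) + 5152) = 1/((6 + (⅐)*(-168)) + 5152) = 1/((6 - 24) + 5152) = 1/(-18 + 5152) = 1/5134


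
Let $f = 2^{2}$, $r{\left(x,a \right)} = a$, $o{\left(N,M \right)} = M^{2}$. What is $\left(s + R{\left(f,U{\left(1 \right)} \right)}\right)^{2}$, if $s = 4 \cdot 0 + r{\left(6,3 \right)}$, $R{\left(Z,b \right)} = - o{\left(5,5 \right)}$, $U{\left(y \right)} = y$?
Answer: $484$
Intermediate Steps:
$f = 4$
$R{\left(Z,b \right)} = -25$ ($R{\left(Z,b \right)} = - 5^{2} = \left(-1\right) 25 = -25$)
$s = 3$ ($s = 4 \cdot 0 + 3 = 0 + 3 = 3$)
$\left(s + R{\left(f,U{\left(1 \right)} \right)}\right)^{2} = \left(3 - 25\right)^{2} = \left(-22\right)^{2} = 484$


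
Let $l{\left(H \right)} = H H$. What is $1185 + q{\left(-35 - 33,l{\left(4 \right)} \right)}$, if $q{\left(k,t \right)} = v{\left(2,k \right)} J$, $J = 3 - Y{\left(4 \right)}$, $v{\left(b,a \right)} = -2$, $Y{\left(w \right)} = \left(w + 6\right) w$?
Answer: $1259$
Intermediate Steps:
$Y{\left(w \right)} = w \left(6 + w\right)$ ($Y{\left(w \right)} = \left(6 + w\right) w = w \left(6 + w\right)$)
$J = -37$ ($J = 3 - 4 \left(6 + 4\right) = 3 - 4 \cdot 10 = 3 - 40 = -37$)
$l{\left(H \right)} = H^{2}$
$q{\left(k,t \right)} = 74$ ($q{\left(k,t \right)} = \left(-2\right) \left(-37\right) = 74$)
$1185 + q{\left(-35 - 33,l{\left(4 \right)} \right)} = 1185 + 74 = 1259$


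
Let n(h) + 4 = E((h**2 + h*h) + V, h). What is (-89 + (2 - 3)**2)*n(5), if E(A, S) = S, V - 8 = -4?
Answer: -88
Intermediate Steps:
V = 4 (V = 8 - 4 = 4)
n(h) = -4 + h
(-89 + (2 - 3)**2)*n(5) = (-89 + (2 - 3)**2)*(-4 + 5) = (-89 + (-1)**2)*1 = (-89 + 1)*1 = -88*1 = -88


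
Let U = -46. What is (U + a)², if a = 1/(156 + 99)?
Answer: 137569441/65025 ≈ 2115.6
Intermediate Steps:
a = 1/255 ≈ 0.0039216
(U + a)² = (-46 + 1/255)² = (-11729/255)² = 137569441/65025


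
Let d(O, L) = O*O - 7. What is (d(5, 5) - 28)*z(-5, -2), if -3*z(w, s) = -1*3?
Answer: -10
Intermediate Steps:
z(w, s) = 1 (z(w, s) = -(-1)*3/3 = -⅓*(-3) = 1)
d(O, L) = -7 + O² (d(O, L) = O² - 7 = -7 + O²)
(d(5, 5) - 28)*z(-5, -2) = ((-7 + 5²) - 28)*1 = ((-7 + 25) - 28)*1 = (18 - 28)*1 = -10*1 = -10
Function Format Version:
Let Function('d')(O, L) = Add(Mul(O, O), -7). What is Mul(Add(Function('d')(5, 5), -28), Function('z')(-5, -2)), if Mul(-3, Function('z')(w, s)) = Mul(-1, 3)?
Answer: -10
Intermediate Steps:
Function('z')(w, s) = 1 (Function('z')(w, s) = Mul(Rational(-1, 3), Mul(-1, 3)) = Mul(Rational(-1, 3), -3) = 1)
Function('d')(O, L) = Add(-7, Pow(O, 2)) (Function('d')(O, L) = Add(Pow(O, 2), -7) = Add(-7, Pow(O, 2)))
Mul(Add(Function('d')(5, 5), -28), Function('z')(-5, -2)) = Mul(Add(Add(-7, Pow(5, 2)), -28), 1) = Mul(Add(Add(-7, 25), -28), 1) = Mul(Add(18, -28), 1) = Mul(-10, 1) = -10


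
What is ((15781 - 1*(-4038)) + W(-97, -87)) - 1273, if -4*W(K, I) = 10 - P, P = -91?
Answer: 74083/4 ≈ 18521.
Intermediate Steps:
W(K, I) = -101/4 (W(K, I) = -(10 - 1*(-91))/4 = -(10 + 91)/4 = -¼*101 = -101/4)
((15781 - 1*(-4038)) + W(-97, -87)) - 1273 = ((15781 - 1*(-4038)) - 101/4) - 1273 = ((15781 + 4038) - 101/4) - 1273 = (19819 - 101/4) - 1273 = 79175/4 - 1273 = 74083/4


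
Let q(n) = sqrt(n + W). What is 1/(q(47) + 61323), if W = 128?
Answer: 61323/3760510154 - 5*sqrt(7)/3760510154 ≈ 1.6304e-5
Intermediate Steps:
q(n) = sqrt(128 + n) (q(n) = sqrt(n + 128) = sqrt(128 + n))
1/(q(47) + 61323) = 1/(sqrt(128 + 47) + 61323) = 1/(sqrt(175) + 61323) = 1/(5*sqrt(7) + 61323) = 1/(61323 + 5*sqrt(7))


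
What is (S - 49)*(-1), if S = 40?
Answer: 9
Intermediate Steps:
(S - 49)*(-1) = (40 - 49)*(-1) = -9*(-1) = 9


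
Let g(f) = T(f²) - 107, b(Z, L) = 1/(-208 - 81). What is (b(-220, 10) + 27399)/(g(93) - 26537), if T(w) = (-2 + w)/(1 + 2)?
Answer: -4750986/4120273 ≈ -1.1531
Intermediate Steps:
b(Z, L) = -1/289 (b(Z, L) = 1/(-289) = -1/289)
T(w) = -⅔ + w/3 (T(w) = (-2 + w)/3 = (-2 + w)*(⅓) = -⅔ + w/3)
g(f) = -323/3 + f²/3 (g(f) = (-⅔ + f²/3) - 107 = -323/3 + f²/3)
(b(-220, 10) + 27399)/(g(93) - 26537) = (-1/289 + 27399)/((-323/3 + (⅓)*93²) - 26537) = 7918310/(289*((-323/3 + (⅓)*8649) - 26537)) = 7918310/(289*((-323/3 + 2883) - 26537)) = 7918310/(289*(8326/3 - 26537)) = 7918310/(289*(-71285/3)) = (7918310/289)*(-3/71285) = -4750986/4120273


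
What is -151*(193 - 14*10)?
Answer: -8003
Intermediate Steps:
-151*(193 - 14*10) = -151*(193 - 140) = -151*53 = -8003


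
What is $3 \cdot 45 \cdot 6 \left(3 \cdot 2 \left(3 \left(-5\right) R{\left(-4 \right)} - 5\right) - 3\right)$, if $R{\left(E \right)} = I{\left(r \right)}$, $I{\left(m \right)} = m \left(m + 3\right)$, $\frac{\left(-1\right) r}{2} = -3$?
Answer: $-3963330$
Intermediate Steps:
$r = 6$ ($r = \left(-2\right) \left(-3\right) = 6$)
$I{\left(m \right)} = m \left(3 + m\right)$
$R{\left(E \right)} = 54$ ($R{\left(E \right)} = 6 \left(3 + 6\right) = 6 \cdot 9 = 54$)
$3 \cdot 45 \cdot 6 \left(3 \cdot 2 \left(3 \left(-5\right) R{\left(-4 \right)} - 5\right) - 3\right) = 3 \cdot 45 \cdot 6 \left(3 \cdot 2 \left(3 \left(-5\right) 54 - 5\right) - 3\right) = 135 \cdot 6 \left(3 \cdot 2 \left(\left(-15\right) 54 - 5\right) - 3\right) = 135 \cdot 6 \left(3 \cdot 2 \left(-810 - 5\right) - 3\right) = 135 \cdot 6 \left(3 \cdot 2 \left(-815\right) - 3\right) = 135 \cdot 6 \left(3 \left(-1630\right) - 3\right) = 135 \cdot 6 \left(-4890 - 3\right) = 135 \cdot 6 \left(-4893\right) = 135 \left(-29358\right) = -3963330$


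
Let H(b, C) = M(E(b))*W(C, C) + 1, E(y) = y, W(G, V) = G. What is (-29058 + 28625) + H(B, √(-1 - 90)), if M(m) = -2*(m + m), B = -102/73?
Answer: -432 + 408*I*√91/73 ≈ -432.0 + 53.316*I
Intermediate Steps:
B = -102/73 (B = -102*1/73 = -102/73 ≈ -1.3973)
M(m) = -4*m
H(b, C) = 1 - 4*C*b (H(b, C) = (-4*b)*C + 1 = -4*C*b + 1 = 1 - 4*C*b)
(-29058 + 28625) + H(B, √(-1 - 90)) = (-29058 + 28625) + (1 - 4*√(-1 - 90)*(-102/73)) = -433 + (1 - 4*√(-91)*(-102/73)) = -433 + (1 - 4*I*√91*(-102/73)) = -433 + (1 + 408*I*√91/73) = -432 + 408*I*√91/73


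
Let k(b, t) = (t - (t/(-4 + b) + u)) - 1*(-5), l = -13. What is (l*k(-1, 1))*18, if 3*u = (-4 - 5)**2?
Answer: 24336/5 ≈ 4867.2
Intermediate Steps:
u = 27 (u = (-4 - 5)**2/3 = (1/3)*(-9)**2 = (1/3)*81 = 27)
k(b, t) = -22 + t - t/(-4 + b) (k(b, t) = (t - (t/(-4 + b) + 27)) - 1*(-5) = (t - (t/(-4 + b) + 27)) + 5 = (t - (27 + t/(-4 + b))) + 5 = (t + (-27 - t/(-4 + b))) + 5 = (-27 + t - t/(-4 + b)) + 5 = -22 + t - t/(-4 + b))
(l*k(-1, 1))*18 = -13*(88 - 22*(-1) - 5*1 - 1*1)/(-4 - 1)*18 = -13*(88 + 22 - 5 - 1)/(-5)*18 = -(-13)*104/5*18 = -13*(-104/5)*18 = (1352/5)*18 = 24336/5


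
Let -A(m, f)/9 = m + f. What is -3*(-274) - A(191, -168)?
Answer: 1029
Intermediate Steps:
A(m, f) = -9*f - 9*m (A(m, f) = -9*(m + f) = -9*(f + m) = -9*f - 9*m)
-3*(-274) - A(191, -168) = -3*(-274) - (-9*(-168) - 9*191) = 822 - (1512 - 1719) = 822 - 1*(-207) = 822 + 207 = 1029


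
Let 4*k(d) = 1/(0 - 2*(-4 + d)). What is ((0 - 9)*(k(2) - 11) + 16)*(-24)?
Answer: -5493/2 ≈ -2746.5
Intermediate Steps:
k(d) = 1/(4*(8 - 2*d)) (k(d) = 1/(4*(0 - 2*(-4 + d))) = 1/(4*(0 + (8 - 2*d))) = 1/(4*(8 - 2*d)))
((0 - 9)*(k(2) - 11) + 16)*(-24) = ((0 - 9)*(-1/(-32 + 8*2) - 11) + 16)*(-24) = (-9*(-1/(-32 + 16) - 11) + 16)*(-24) = (-9*(-1/(-16) - 11) + 16)*(-24) = (-9*(-1*(-1/16) - 11) + 16)*(-24) = (-9*(1/16 - 11) + 16)*(-24) = (-9*(-175/16) + 16)*(-24) = (1575/16 + 16)*(-24) = (1831/16)*(-24) = -5493/2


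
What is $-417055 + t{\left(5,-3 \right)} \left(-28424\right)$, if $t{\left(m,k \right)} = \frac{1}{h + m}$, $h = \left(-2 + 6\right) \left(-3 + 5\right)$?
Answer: $- \frac{5450139}{13} \approx -4.1924 \cdot 10^{5}$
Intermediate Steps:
$h = 8$ ($h = 4 \cdot 2 = 8$)
$t{\left(m,k \right)} = \frac{1}{8 + m}$
$-417055 + t{\left(5,-3 \right)} \left(-28424\right) = -417055 + \frac{1}{8 + 5} \left(-28424\right) = -417055 + \frac{1}{13} \left(-28424\right) = -417055 - \frac{28424}{13} = - \frac{5450139}{13}$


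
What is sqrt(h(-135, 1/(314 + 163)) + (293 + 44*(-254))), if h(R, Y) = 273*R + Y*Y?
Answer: I*sqrt(10861779401)/477 ≈ 218.49*I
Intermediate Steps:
h(R, Y) = Y**2 + 273*R (h(R, Y) = 273*R + Y**2 = Y**2 + 273*R)
sqrt(h(-135, 1/(314 + 163)) + (293 + 44*(-254))) = sqrt(((1/(314 + 163))**2 + 273*(-135)) + (293 + 44*(-254))) = sqrt(((1/477)**2 - 36855) + (293 - 11176)) = sqrt(((1/477)**2 - 36855) - 10883) = sqrt((1/227529 - 36855) - 10883) = sqrt(-8385581294/227529 - 10883) = sqrt(-10861779401/227529) = I*sqrt(10861779401)/477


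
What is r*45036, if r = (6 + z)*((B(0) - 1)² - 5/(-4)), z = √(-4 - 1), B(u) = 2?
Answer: 607986 + 101331*I*√5 ≈ 6.0799e+5 + 2.2658e+5*I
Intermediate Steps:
z = I*√5 (z = √(-5) = I*√5 ≈ 2.2361*I)
r = 27/2 + 9*I*√5/4 (r = (6 + I*√5)*((2 - 1)² - 5/(-4)) = (6 + I*√5)*(1² - 5*(-¼)) = (6 + I*√5)*(1 + 5/4) = (6 + I*√5)*(9/4) = 27/2 + 9*I*√5/4 ≈ 13.5 + 5.0312*I)
r*45036 = (27/2 + 9*I*√5/4)*45036 = 607986 + 101331*I*√5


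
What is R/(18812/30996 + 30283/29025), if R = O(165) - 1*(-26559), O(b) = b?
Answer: 111307798350/6873473 ≈ 16194.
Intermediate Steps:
R = 26724 (R = 165 - 1*(-26559) = 165 + 26559 = 26724)
R/(18812/30996 + 30283/29025) = 26724/(18812/30996 + 30283/29025) = 26724/(18812*(1/30996) + 30283*(1/29025)) = 26724/(4703/7749 + 30283/29025) = 26724/(13746946/8330175) = 26724*(8330175/13746946) = 111307798350/6873473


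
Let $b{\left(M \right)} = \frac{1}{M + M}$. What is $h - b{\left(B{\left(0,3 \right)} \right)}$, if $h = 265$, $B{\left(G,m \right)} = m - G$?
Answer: $\frac{1589}{6} \approx 264.83$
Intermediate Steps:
$b{\left(M \right)} = \frac{1}{2 M}$
$h - b{\left(B{\left(0,3 \right)} \right)} = 265 - \frac{1}{2 \left(3 - 0\right)} = 265 - \frac{1}{2 \left(3 + 0\right)} = 265 - \frac{1}{2 \cdot 3} = 265 - \frac{1}{2} \cdot \frac{1}{3} = 265 - \frac{1}{6} = \frac{1589}{6}$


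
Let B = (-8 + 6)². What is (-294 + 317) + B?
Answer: 27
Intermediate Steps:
B = 4 (B = (-2)² = 4)
(-294 + 317) + B = (-294 + 317) + 4 = 23 + 4 = 27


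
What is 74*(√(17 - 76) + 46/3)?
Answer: 3404/3 + 74*I*√59 ≈ 1134.7 + 568.41*I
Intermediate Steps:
74*(√(17 - 76) + 46/3) = 74*(√(-59) + 46*(⅓)) = 74*(I*√59 + 46/3) = 74*(46/3 + I*√59) = 3404/3 + 74*I*√59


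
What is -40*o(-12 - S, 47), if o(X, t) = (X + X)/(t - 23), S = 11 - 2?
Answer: 70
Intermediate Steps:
S = 9
o(X, t) = 2*X/(-23 + t) (o(X, t) = (2*X)/(-23 + t) = 2*X/(-23 + t))
-40*o(-12 - S, 47) = -80*(-12 - 1*9)/(-23 + 47) = -80*(-12 - 9)/24 = -80*(-21)/24 = -40*(-7/4) = 70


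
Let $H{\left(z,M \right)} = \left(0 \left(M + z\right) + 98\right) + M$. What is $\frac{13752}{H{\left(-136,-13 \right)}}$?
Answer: $\frac{13752}{85} \approx 161.79$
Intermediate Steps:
$H{\left(z,M \right)} = 98 + M$ ($H{\left(z,M \right)} = \left(0 + 98\right) + M = 98 + M$)
$\frac{13752}{H{\left(-136,-13 \right)}} = \frac{13752}{98 - 13} = \frac{13752}{85}$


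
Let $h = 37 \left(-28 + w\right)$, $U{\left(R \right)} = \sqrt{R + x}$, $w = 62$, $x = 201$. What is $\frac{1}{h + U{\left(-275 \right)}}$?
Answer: $\frac{17}{21387} - \frac{i \sqrt{74}}{1582638} \approx 0.00079488 - 5.4354 \cdot 10^{-6} i$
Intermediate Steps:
$U{\left(R \right)} = \sqrt{201 + R}$ ($U{\left(R \right)} = \sqrt{R + 201} = \sqrt{201 + R}$)
$h = 1258$ ($h = 37 \left(-28 + 62\right) = 37 \cdot 34 = 1258$)
$\frac{1}{h + U{\left(-275 \right)}} = \frac{1}{1258 + \sqrt{201 - 275}} = \frac{1}{1258 + \sqrt{-74}} = \frac{1}{1258 + i \sqrt{74}}$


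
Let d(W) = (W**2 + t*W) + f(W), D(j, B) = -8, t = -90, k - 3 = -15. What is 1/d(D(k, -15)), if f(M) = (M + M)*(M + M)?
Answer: 1/1040 ≈ 0.00096154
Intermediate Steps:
k = -12 (k = 3 - 15 = -12)
f(M) = 4*M**2 (f(M) = (2*M)*(2*M) = 4*M**2)
d(W) = -90*W + 5*W**2 (d(W) = (W**2 - 90*W) + 4*W**2 = -90*W + 5*W**2)
1/d(D(k, -15)) = 1/(5*(-8)*(-18 - 8)) = 1/(5*(-8)*(-26)) = 1/1040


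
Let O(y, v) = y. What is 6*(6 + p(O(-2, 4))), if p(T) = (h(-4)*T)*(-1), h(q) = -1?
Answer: 24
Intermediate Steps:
p(T) = T (p(T) = -T*(-1) = T)
6*(6 + p(O(-2, 4))) = 6*(6 - 2) = 6*4 = 24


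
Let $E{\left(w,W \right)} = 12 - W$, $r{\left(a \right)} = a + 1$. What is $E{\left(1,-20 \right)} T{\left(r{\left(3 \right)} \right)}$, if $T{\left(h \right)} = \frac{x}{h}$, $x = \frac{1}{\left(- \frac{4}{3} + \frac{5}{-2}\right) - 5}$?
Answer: $- \frac{48}{53} \approx -0.90566$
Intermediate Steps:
$r{\left(a \right)} = 1 + a$
$x = - \frac{6}{53}$ ($x = \frac{1}{\left(\left(-4\right) \frac{1}{3} + 5 \left(- \frac{1}{2}\right)\right) - 5} = \frac{1}{\left(- \frac{4}{3} - \frac{5}{2}\right) - 5} = \frac{1}{- \frac{23}{6} - 5} = \frac{1}{- \frac{53}{6}} = - \frac{6}{53} \approx -0.11321$)
$T{\left(h \right)} = - \frac{6}{53 h}$
$E{\left(1,-20 \right)} T{\left(r{\left(3 \right)} \right)} = \left(12 - -20\right) \left(- \frac{6}{53 \left(1 + 3\right)}\right) = \left(12 + 20\right) \left(- \frac{6}{53 \cdot 4}\right) = 32 \left(\left(- \frac{6}{53}\right) \frac{1}{4}\right) = 32 \left(- \frac{3}{106}\right) = - \frac{48}{53}$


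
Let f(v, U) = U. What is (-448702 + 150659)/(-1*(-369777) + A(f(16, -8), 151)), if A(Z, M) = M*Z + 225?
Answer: -298043/368794 ≈ -0.80816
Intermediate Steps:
A(Z, M) = 225 + M*Z
(-448702 + 150659)/(-1*(-369777) + A(f(16, -8), 151)) = (-448702 + 150659)/(-1*(-369777) + (225 + 151*(-8))) = -298043/(369777 + (225 - 1208)) = -298043/(369777 - 983) = -298043/368794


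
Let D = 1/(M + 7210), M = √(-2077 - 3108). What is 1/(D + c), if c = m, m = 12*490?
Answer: 305697003010/1797498420093601 + I*√5185/1797498420093601 ≈ 0.00017007 + 4.006e-14*I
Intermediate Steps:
m = 5880
M = I*√5185 (M = √(-5185) = I*√5185 ≈ 72.007*I)
c = 5880
D = 1/(7210 + I*√5185) (D = 1/(I*√5185 + 7210) = 1/(7210 + I*√5185) ≈ 0.00013868 - 1.385e-6*I)
1/(D + c) = 1/((1442/10397857 - I*√5185/51989285) + 5880) = 1/(61139400602/10397857 - I*√5185/51989285)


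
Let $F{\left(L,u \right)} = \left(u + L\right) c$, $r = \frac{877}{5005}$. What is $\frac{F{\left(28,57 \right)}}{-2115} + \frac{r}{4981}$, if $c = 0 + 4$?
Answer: $- \frac{1694862569}{10545349815} \approx -0.16072$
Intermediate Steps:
$r = \frac{877}{5005}$ ($r = 877 \cdot \frac{1}{5005} = \frac{877}{5005} \approx 0.17522$)
$c = 4$
$F{\left(L,u \right)} = 4 L + 4 u$ ($F{\left(L,u \right)} = \left(u + L\right) 4 = \left(L + u\right) 4 = 4 L + 4 u$)
$\frac{F{\left(28,57 \right)}}{-2115} + \frac{r}{4981} = \frac{4 \cdot 28 + 4 \cdot 57}{-2115} + \frac{877}{5005 \cdot 4981} = \left(112 + 228\right) \left(- \frac{1}{2115}\right) + \frac{877}{5005} \cdot \frac{1}{4981} = 340 \left(- \frac{1}{2115}\right) + \frac{877}{24929905} = - \frac{68}{423} + \frac{877}{24929905} = - \frac{1694862569}{10545349815}$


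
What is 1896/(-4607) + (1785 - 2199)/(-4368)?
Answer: -1062405/3353896 ≈ -0.31677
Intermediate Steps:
1896/(-4607) + (1785 - 2199)/(-4368) = 1896*(-1/4607) - 414*(-1/4368) = -1896/4607 + 69/728 = -1062405/3353896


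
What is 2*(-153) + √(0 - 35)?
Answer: -306 + I*√35 ≈ -306.0 + 5.9161*I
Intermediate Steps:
2*(-153) + √(0 - 35) = -306 + √(-35) = -306 + I*√35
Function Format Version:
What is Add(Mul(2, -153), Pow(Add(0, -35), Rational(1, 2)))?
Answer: Add(-306, Mul(I, Pow(35, Rational(1, 2)))) ≈ Add(-306.00, Mul(5.9161, I))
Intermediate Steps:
Add(Mul(2, -153), Pow(Add(0, -35), Rational(1, 2))) = Add(-306, Pow(-35, Rational(1, 2))) = Add(-306, Mul(I, Pow(35, Rational(1, 2))))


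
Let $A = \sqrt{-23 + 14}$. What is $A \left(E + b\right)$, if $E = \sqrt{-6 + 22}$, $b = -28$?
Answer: $- 72 i \approx - 72.0 i$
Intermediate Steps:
$A = 3 i$ ($A = \sqrt{-9} = 3 i \approx 3.0 i$)
$E = 4$ ($E = \sqrt{16} = 4$)
$A \left(E + b\right) = 3 i \left(4 - 28\right) = 3 i \left(-24\right) = - 72 i$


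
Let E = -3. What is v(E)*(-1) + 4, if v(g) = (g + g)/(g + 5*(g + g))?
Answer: 42/11 ≈ 3.8182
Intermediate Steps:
v(g) = 2/11 (v(g) = (2*g)/(g + 5*(2*g)) = (2*g)/(g + 10*g) = (2*g)/((11*g)) = (2*g)*(1/(11*g)) = 2/11)
v(E)*(-1) + 4 = (2/11)*(-1) + 4 = -2/11 + 4 = 42/11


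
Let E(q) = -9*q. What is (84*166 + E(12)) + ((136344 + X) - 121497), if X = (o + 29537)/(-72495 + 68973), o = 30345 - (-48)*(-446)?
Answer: 50491526/1761 ≈ 28672.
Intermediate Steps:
o = 8937 (o = 30345 - 1*21408 = 30345 - 21408 = 8937)
X = -19237/1761 (X = (8937 + 29537)/(-72495 + 68973) = 38474/(-3522) = 38474*(-1/3522) = -19237/1761 ≈ -10.924)
(84*166 + E(12)) + ((136344 + X) - 121497) = (84*166 - 9*12) + ((136344 - 19237/1761) - 121497) = (13944 - 108) + (240082547/1761 - 121497) = 13836 + 26126330/1761 = 50491526/1761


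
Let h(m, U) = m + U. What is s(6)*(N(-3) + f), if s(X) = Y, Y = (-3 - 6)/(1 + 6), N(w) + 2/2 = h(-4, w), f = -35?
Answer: 387/7 ≈ 55.286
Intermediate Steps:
h(m, U) = U + m
N(w) = -5 + w (N(w) = -1 + (w - 4) = -1 + (-4 + w) = -5 + w)
Y = -9/7 ≈ -1.2857
s(X) = -9/7
s(6)*(N(-3) + f) = -9*((-5 - 3) - 35)/7 = -9*(-8 - 35)/7 = -9/7*(-43) = 387/7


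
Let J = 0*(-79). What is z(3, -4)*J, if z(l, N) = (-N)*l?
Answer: 0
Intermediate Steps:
J = 0
z(l, N) = -N*l
z(3, -4)*J = -1*(-4)*3*0 = 12*0 = 0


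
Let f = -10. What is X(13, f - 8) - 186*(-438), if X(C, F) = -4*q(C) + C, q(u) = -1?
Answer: 81485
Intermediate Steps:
X(C, F) = 4 + C (X(C, F) = -4*(-1) + C = 4 + C)
X(13, f - 8) - 186*(-438) = (4 + 13) - 186*(-438) = 17 + 81468 = 81485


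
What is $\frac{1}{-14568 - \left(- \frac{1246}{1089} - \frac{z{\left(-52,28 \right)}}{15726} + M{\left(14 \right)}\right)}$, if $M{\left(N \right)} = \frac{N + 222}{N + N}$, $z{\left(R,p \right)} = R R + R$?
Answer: $- \frac{19979883}{291209107687} \approx -6.861 \cdot 10^{-5}$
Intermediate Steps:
$z{\left(R,p \right)} = R + R^{2}$ ($z{\left(R,p \right)} = R^{2} + R = R + R^{2}$)
$M{\left(N \right)} = \frac{222 + N}{2 N}$
$\frac{1}{-14568 - \left(- \frac{1246}{1089} - \frac{z{\left(-52,28 \right)}}{15726} + M{\left(14 \right)}\right)} = \frac{1}{-14568 - \left(- \frac{1246}{1089} + \frac{222 + 14}{2 \cdot 14} - \frac{\left(-52\right) \left(1 - 52\right)}{15726}\right)} = \frac{1}{-14568 - \left(- \frac{1246}{1089} + \frac{1}{2} \cdot \frac{1}{14} \cdot 236 - \left(-52\right) \left(-51\right) \frac{1}{15726}\right)} = \frac{1}{-14568 + \left(\left(2652 \cdot \frac{1}{15726} + \frac{1246}{1089}\right) - \frac{59}{7}\right)} = \frac{1}{-14568 + \left(\left(\frac{442}{2621} + \frac{1246}{1089}\right) - \frac{59}{7}\right)} = \frac{1}{-14568 + \left(\frac{3747104}{2854269} - \frac{59}{7}\right)} = \frac{1}{-14568 - \frac{142172143}{19979883}} = \frac{1}{- \frac{291209107687}{19979883}} = - \frac{19979883}{291209107687}$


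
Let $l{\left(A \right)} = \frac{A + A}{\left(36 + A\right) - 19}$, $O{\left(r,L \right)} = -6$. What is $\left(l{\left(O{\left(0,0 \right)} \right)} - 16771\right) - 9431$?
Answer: $- \frac{288234}{11} \approx -26203.0$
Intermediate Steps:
$l{\left(A \right)} = \frac{2 A}{17 + A}$
$\left(l{\left(O{\left(0,0 \right)} \right)} - 16771\right) - 9431 = \left(2 \left(-6\right) \frac{1}{17 - 6} - 16771\right) - 9431 = \left(2 \left(-6\right) \frac{1}{11} - 16771\right) - 9431 = \left(- \frac{12}{11} - 16771\right) - 9431 = - \frac{184493}{11} - 9431 = - \frac{288234}{11}$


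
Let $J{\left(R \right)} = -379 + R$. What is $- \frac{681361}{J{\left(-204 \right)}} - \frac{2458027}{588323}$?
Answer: $\frac{399427317862}{342992309} \approx 1164.5$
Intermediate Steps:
$- \frac{681361}{J{\left(-204 \right)}} - \frac{2458027}{588323} = - \frac{681361}{-379 - 204} - \frac{2458027}{588323} = - \frac{681361}{-583} - \frac{2458027}{588323} = \left(-681361\right) \left(- \frac{1}{583}\right) - \frac{2458027}{588323} = \frac{681361}{583} - \frac{2458027}{588323} = \frac{399427317862}{342992309}$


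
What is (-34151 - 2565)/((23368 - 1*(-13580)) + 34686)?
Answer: -18358/35817 ≈ -0.51255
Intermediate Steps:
(-34151 - 2565)/((23368 - 1*(-13580)) + 34686) = -36716/((23368 + 13580) + 34686) = -36716/(36948 + 34686) = -36716/71634 = -36716*1/71634 = -18358/35817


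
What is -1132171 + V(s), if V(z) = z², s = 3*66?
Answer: -1092967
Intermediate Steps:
s = 198
-1132171 + V(s) = -1132171 + 198² = -1132171 + 39204 = -1092967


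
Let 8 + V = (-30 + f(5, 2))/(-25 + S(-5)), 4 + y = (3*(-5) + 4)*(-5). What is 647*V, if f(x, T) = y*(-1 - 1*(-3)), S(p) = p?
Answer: -33644/5 ≈ -6728.8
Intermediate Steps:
y = 51 (y = -4 + (3*(-5) + 4)*(-5) = -4 + (-15 + 4)*(-5) = -4 - 11*(-5) = -4 + 55 = 51)
f(x, T) = 102 (f(x, T) = 51*(-1 - 1*(-3)) = 51*(-1 + 3) = 51*2 = 102)
V = -52/5 (V = -8 + (-30 + 102)/(-25 - 5) = -8 + 72/(-30) = -8 + 72*(-1/30) = -8 - 12/5 = -52/5 ≈ -10.400)
647*V = 647*(-52/5) = -33644/5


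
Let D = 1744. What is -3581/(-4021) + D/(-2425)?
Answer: 1671301/9750925 ≈ 0.17140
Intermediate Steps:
-3581/(-4021) + D/(-2425) = -3581/(-4021) + 1744/(-2425) = -3581*(-1/4021) + 1744*(-1/2425) = 3581/4021 - 1744/2425 = 1671301/9750925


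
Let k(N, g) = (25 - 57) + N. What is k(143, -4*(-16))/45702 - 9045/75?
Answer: -9185917/76170 ≈ -120.60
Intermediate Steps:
k(N, g) = -32 + N
k(143, -4*(-16))/45702 - 9045/75 = (-32 + 143)/45702 - 9045/75 = 111*(1/45702) - 9045*1/75 = 37/15234 - 603/5 = -9185917/76170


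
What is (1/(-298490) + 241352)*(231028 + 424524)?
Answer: 23613362761612704/149245 ≈ 1.5822e+11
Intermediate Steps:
(1/(-298490) + 241352)*(231028 + 424524) = (-1/298490 + 241352)*655552 = (72041158479/298490)*655552 = 23613362761612704/149245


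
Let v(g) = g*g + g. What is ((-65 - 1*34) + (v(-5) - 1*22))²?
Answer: 10201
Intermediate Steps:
v(g) = g + g² (v(g) = g² + g = g + g²)
((-65 - 1*34) + (v(-5) - 1*22))² = ((-65 - 1*34) + (-5*(1 - 5) - 1*22))² = ((-65 - 34) + (-5*(-4) - 22))² = (-99 + (20 - 22))² = (-99 - 2)² = (-101)² = 10201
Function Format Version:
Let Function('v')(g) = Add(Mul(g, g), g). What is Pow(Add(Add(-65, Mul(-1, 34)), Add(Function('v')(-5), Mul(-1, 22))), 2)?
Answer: 10201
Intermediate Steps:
Function('v')(g) = Add(g, Pow(g, 2)) (Function('v')(g) = Add(Pow(g, 2), g) = Add(g, Pow(g, 2)))
Pow(Add(Add(-65, Mul(-1, 34)), Add(Function('v')(-5), Mul(-1, 22))), 2) = Pow(Add(Add(-65, Mul(-1, 34)), Add(Mul(-5, Add(1, -5)), Mul(-1, 22))), 2) = Pow(Add(Add(-65, -34), Add(Mul(-5, -4), -22)), 2) = Pow(Add(-99, Add(20, -22)), 2) = Pow(Add(-99, -2), 2) = Pow(-101, 2) = 10201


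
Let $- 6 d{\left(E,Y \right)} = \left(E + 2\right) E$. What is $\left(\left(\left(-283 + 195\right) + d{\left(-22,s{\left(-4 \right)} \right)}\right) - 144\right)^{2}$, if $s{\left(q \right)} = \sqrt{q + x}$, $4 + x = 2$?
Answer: $\frac{839056}{9} \approx 93229.0$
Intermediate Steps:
$x = -2$ ($x = -4 + 2 = -2$)
$s{\left(q \right)} = \sqrt{-2 + q}$ ($s{\left(q \right)} = \sqrt{q - 2} = \sqrt{-2 + q}$)
$d{\left(E,Y \right)} = - \frac{E \left(2 + E\right)}{6}$ ($d{\left(E,Y \right)} = - \frac{\left(E + 2\right) E}{6} = - \frac{\left(2 + E\right) E}{6} = - \frac{E \left(2 + E\right)}{6}$)
$\left(\left(\left(-283 + 195\right) + d{\left(-22,s{\left(-4 \right)} \right)}\right) - 144\right)^{2} = \left(\left(\left(-283 + 195\right) - - \frac{11 \left(2 - 22\right)}{3}\right) - 144\right)^{2} = \left(\left(-88 - \left(- \frac{11}{3}\right) \left(-20\right)\right) - 144\right)^{2} = \left(\left(-88 - \frac{220}{3}\right) - 144\right)^{2} = \left(- \frac{484}{3} - 144\right)^{2} = \left(- \frac{916}{3}\right)^{2} = \frac{839056}{9}$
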